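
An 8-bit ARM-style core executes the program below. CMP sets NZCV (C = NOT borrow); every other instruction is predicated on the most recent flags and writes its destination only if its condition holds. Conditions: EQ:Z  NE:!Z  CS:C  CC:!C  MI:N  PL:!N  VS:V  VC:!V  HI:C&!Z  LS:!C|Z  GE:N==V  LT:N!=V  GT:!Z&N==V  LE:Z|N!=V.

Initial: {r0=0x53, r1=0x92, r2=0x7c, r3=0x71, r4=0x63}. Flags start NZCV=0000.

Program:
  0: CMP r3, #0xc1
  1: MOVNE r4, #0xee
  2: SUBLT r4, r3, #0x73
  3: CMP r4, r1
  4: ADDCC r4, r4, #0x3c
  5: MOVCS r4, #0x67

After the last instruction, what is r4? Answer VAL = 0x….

[0] flags=1001 → (cmp)
[1] flags=1001 NE?T → r4=0xee
[2] flags=1001 LT?F → skip
[3] flags=0010 → (cmp)
[4] flags=0010 CC?F → skip
[5] flags=0010 CS?T → r4=0x67

VAL = 0x67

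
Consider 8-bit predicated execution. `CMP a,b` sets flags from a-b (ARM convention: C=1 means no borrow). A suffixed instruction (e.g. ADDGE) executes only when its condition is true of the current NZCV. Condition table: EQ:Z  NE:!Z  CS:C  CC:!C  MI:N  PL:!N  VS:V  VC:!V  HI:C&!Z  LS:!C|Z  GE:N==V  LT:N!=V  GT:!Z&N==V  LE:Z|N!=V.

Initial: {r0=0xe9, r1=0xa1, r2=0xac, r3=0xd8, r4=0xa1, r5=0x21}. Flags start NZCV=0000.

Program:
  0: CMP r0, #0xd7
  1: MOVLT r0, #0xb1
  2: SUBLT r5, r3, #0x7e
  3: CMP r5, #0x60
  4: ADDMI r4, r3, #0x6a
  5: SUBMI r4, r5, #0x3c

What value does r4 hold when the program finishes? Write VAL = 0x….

VAL = 0xe5

0: ✓ CMP  NZCV=0010
1: · MOVLT
2: · SUBLT
3: ✓ CMP  NZCV=1000
4: ✓ ADDMI  r4←0x42
5: ✓ SUBMI  r4←0xe5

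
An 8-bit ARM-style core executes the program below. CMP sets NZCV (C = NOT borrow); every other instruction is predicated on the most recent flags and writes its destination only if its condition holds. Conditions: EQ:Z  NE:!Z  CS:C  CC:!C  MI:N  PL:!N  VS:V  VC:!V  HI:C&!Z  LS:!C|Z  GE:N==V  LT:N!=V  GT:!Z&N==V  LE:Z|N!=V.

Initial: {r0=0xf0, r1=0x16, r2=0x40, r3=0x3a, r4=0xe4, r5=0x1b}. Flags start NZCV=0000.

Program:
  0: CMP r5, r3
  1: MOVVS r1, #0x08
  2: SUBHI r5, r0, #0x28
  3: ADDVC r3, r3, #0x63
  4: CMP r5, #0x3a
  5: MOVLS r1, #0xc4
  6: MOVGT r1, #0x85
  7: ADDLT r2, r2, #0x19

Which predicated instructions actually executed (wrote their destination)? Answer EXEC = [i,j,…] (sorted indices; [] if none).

0: ✓ CMP  NZCV=1000
1: · MOVVS
2: · SUBHI
3: ✓ ADDVC  r3←0x9d
4: ✓ CMP  NZCV=1000
5: ✓ MOVLS  r1←0xc4
6: · MOVGT
7: ✓ ADDLT  r2←0x59

EXEC = [3,5,7]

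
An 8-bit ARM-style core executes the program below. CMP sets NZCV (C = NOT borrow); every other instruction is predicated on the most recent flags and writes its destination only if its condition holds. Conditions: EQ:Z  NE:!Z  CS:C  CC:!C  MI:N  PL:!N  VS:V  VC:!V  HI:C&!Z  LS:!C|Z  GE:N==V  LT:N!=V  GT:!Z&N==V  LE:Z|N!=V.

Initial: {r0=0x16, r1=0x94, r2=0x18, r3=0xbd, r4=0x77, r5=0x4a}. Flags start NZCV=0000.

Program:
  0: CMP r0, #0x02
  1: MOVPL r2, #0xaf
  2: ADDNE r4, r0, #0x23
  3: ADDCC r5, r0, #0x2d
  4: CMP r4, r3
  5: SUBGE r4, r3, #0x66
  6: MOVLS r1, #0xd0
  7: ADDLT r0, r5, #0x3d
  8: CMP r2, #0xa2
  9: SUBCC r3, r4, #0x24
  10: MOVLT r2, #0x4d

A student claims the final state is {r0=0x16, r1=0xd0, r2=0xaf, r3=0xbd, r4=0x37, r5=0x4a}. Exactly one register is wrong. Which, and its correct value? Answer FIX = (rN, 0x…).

[0] flags=0010 → (cmp)
[1] flags=0010 PL?T → r2=0xaf
[2] flags=0010 NE?T → r4=0x39
[3] flags=0010 CC?F → skip
[4] flags=0000 → (cmp)
[5] flags=0000 GE?T → r4=0x57
[6] flags=0000 LS?T → r1=0xd0
[7] flags=0000 LT?F → skip
[8] flags=0010 → (cmp)
[9] flags=0010 CC?F → skip
[10] flags=0010 LT?F → skip

FIX = (r4, 0x57)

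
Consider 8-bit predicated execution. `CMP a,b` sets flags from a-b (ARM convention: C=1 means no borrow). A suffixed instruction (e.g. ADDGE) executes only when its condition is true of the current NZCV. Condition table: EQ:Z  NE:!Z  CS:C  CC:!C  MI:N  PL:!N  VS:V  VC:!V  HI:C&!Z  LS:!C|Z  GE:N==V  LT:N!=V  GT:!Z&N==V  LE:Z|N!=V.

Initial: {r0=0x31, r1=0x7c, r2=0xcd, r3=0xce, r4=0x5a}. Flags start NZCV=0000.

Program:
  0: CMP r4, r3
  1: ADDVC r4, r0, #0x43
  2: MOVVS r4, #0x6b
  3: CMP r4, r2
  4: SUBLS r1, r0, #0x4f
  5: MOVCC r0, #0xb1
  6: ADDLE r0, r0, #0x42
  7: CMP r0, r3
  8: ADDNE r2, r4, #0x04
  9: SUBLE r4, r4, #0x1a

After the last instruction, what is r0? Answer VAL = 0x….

0: ✓ CMP  NZCV=1001
1: · ADDVC
2: ✓ MOVVS  r4←0x6b
3: ✓ CMP  NZCV=1001
4: ✓ SUBLS  r1←0xe2
5: ✓ MOVCC  r0←0xb1
6: · ADDLE
7: ✓ CMP  NZCV=1000
8: ✓ ADDNE  r2←0x6f
9: ✓ SUBLE  r4←0x51

VAL = 0xb1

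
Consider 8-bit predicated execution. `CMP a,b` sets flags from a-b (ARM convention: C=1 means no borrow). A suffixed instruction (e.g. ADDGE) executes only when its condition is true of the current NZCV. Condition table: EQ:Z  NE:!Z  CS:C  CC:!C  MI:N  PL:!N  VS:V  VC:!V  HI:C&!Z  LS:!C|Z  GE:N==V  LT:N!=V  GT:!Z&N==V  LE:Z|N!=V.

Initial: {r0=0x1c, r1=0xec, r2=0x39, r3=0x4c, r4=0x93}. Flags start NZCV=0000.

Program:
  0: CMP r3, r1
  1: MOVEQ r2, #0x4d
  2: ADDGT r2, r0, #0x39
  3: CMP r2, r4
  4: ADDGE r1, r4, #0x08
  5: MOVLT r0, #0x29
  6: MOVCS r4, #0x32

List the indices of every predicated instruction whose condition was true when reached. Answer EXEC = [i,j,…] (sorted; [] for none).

EXEC = [2,4]

[0] flags=0000 → (cmp)
[1] flags=0000 EQ?F → skip
[2] flags=0000 GT?T → r2=0x55
[3] flags=1001 → (cmp)
[4] flags=1001 GE?T → r1=0x9b
[5] flags=1001 LT?F → skip
[6] flags=1001 CS?F → skip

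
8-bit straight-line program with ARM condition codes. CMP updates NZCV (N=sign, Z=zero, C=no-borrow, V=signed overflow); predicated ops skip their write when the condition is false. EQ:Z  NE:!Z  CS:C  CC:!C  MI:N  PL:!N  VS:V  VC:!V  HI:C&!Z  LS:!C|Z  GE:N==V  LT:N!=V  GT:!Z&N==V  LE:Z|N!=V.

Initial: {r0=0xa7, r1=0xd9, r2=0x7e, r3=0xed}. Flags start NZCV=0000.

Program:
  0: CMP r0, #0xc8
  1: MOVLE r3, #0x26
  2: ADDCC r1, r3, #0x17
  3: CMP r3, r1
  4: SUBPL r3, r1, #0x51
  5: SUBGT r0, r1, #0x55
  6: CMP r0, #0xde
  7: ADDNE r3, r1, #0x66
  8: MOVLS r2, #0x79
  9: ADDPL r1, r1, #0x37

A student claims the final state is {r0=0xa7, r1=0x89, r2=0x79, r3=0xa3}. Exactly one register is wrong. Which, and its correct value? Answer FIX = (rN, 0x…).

[0] flags=1000 → (cmp)
[1] flags=1000 LE?T → r3=0x26
[2] flags=1000 CC?T → r1=0x3d
[3] flags=1000 → (cmp)
[4] flags=1000 PL?F → skip
[5] flags=1000 GT?F → skip
[6] flags=1000 → (cmp)
[7] flags=1000 NE?T → r3=0xa3
[8] flags=1000 LS?T → r2=0x79
[9] flags=1000 PL?F → skip

FIX = (r1, 0x3d)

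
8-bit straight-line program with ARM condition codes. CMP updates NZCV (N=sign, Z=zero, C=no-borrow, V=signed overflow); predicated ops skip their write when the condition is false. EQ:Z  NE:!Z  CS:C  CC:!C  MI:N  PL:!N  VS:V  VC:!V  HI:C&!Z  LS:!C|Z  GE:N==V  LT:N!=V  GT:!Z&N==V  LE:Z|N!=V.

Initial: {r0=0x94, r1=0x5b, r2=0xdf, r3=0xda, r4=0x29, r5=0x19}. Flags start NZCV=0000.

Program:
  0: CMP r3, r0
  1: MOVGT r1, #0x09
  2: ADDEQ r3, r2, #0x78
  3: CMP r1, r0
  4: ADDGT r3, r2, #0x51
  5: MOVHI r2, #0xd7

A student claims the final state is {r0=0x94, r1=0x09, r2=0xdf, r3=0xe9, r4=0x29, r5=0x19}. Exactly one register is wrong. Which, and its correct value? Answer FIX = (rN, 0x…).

0: ✓ CMP  NZCV=0010
1: ✓ MOVGT  r1←0x09
2: · ADDEQ
3: ✓ CMP  NZCV=0000
4: ✓ ADDGT  r3←0x30
5: · MOVHI

FIX = (r3, 0x30)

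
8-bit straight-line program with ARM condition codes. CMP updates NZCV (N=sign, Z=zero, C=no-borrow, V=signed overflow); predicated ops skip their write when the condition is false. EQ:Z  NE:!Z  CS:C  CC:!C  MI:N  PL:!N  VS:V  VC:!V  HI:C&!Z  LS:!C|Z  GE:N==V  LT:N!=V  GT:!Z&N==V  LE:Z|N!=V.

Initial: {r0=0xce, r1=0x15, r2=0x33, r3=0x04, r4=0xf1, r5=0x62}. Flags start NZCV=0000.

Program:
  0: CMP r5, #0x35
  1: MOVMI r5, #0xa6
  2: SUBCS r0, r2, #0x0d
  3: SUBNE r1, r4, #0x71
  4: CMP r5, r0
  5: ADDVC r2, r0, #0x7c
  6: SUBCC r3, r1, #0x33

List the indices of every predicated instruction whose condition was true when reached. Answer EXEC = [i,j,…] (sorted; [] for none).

[0] flags=0010 → (cmp)
[1] flags=0010 MI?F → skip
[2] flags=0010 CS?T → r0=0x26
[3] flags=0010 NE?T → r1=0x80
[4] flags=0010 → (cmp)
[5] flags=0010 VC?T → r2=0xa2
[6] flags=0010 CC?F → skip

EXEC = [2,3,5]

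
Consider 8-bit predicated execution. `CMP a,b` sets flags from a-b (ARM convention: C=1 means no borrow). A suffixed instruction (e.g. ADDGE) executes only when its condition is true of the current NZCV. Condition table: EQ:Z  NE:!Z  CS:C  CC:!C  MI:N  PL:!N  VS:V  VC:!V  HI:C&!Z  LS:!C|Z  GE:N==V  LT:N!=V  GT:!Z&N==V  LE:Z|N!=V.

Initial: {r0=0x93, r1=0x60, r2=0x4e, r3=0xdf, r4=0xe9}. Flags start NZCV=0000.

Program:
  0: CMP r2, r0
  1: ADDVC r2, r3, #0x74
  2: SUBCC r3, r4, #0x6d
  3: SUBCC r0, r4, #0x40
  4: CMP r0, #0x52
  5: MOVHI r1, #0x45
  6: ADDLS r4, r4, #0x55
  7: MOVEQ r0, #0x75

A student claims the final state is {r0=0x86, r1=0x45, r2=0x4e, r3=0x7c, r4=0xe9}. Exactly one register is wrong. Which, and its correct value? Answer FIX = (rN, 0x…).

[0] flags=1001 → (cmp)
[1] flags=1001 VC?F → skip
[2] flags=1001 CC?T → r3=0x7c
[3] flags=1001 CC?T → r0=0xa9
[4] flags=0011 → (cmp)
[5] flags=0011 HI?T → r1=0x45
[6] flags=0011 LS?F → skip
[7] flags=0011 EQ?F → skip

FIX = (r0, 0xa9)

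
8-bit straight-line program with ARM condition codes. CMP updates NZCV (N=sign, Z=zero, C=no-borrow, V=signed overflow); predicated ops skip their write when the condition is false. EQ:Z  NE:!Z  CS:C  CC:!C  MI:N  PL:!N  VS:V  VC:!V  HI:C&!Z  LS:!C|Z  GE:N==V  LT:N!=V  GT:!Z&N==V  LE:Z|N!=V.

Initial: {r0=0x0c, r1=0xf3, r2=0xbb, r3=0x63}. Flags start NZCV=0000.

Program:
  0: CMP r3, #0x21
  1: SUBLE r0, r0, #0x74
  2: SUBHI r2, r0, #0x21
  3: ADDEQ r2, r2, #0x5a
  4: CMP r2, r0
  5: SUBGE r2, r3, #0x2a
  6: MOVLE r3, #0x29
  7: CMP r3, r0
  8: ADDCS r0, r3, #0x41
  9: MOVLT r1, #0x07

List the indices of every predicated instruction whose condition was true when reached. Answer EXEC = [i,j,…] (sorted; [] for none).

0: ✓ CMP  NZCV=0010
1: · SUBLE
2: ✓ SUBHI  r2←0xeb
3: · ADDEQ
4: ✓ CMP  NZCV=1010
5: · SUBGE
6: ✓ MOVLE  r3←0x29
7: ✓ CMP  NZCV=0010
8: ✓ ADDCS  r0←0x6a
9: · MOVLT

EXEC = [2,6,8]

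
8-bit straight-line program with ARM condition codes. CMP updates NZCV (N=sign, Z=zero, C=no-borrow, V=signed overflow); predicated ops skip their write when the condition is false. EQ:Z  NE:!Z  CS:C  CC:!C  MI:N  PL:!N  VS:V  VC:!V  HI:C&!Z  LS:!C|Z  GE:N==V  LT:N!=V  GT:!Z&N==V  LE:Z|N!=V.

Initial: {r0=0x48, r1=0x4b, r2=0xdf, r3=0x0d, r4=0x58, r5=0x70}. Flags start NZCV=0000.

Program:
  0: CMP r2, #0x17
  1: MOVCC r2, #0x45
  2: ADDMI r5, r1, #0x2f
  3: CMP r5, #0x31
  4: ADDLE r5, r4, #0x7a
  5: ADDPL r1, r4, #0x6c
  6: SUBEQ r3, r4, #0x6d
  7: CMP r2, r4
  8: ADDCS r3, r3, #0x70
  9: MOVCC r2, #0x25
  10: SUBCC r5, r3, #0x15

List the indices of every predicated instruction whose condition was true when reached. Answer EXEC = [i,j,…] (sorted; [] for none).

EXEC = [2,5,8]

0: ✓ CMP  NZCV=1010
1: · MOVCC
2: ✓ ADDMI  r5←0x7a
3: ✓ CMP  NZCV=0010
4: · ADDLE
5: ✓ ADDPL  r1←0xc4
6: · SUBEQ
7: ✓ CMP  NZCV=1010
8: ✓ ADDCS  r3←0x7d
9: · MOVCC
10: · SUBCC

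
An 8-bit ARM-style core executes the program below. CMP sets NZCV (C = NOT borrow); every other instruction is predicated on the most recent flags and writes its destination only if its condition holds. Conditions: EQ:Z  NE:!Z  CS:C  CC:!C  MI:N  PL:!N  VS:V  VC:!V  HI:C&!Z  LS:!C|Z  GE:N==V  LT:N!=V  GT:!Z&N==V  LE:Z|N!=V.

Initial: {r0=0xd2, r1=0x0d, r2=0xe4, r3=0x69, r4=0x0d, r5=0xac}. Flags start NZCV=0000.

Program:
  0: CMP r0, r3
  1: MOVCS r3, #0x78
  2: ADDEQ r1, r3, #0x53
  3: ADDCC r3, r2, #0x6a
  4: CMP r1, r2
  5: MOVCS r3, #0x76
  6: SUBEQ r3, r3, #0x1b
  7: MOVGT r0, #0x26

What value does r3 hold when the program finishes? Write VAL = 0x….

VAL = 0x78

0: ✓ CMP  NZCV=0011
1: ✓ MOVCS  r3←0x78
2: · ADDEQ
3: · ADDCC
4: ✓ CMP  NZCV=0000
5: · MOVCS
6: · SUBEQ
7: ✓ MOVGT  r0←0x26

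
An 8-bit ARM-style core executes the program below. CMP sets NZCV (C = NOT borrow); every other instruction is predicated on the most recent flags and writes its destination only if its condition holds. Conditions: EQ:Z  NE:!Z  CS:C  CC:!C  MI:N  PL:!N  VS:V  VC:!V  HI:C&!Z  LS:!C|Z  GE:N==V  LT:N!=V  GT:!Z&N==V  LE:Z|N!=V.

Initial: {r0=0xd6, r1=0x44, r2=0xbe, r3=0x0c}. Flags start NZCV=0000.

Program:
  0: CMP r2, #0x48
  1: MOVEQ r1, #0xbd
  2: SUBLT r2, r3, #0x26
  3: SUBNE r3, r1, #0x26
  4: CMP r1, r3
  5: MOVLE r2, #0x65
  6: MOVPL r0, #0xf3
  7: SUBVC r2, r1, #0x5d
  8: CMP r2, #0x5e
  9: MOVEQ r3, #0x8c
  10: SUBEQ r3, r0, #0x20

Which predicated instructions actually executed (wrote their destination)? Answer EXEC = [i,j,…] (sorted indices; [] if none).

EXEC = [2,3,6,7]

[0] flags=0011 → (cmp)
[1] flags=0011 EQ?F → skip
[2] flags=0011 LT?T → r2=0xe6
[3] flags=0011 NE?T → r3=0x1e
[4] flags=0010 → (cmp)
[5] flags=0010 LE?F → skip
[6] flags=0010 PL?T → r0=0xf3
[7] flags=0010 VC?T → r2=0xe7
[8] flags=1010 → (cmp)
[9] flags=1010 EQ?F → skip
[10] flags=1010 EQ?F → skip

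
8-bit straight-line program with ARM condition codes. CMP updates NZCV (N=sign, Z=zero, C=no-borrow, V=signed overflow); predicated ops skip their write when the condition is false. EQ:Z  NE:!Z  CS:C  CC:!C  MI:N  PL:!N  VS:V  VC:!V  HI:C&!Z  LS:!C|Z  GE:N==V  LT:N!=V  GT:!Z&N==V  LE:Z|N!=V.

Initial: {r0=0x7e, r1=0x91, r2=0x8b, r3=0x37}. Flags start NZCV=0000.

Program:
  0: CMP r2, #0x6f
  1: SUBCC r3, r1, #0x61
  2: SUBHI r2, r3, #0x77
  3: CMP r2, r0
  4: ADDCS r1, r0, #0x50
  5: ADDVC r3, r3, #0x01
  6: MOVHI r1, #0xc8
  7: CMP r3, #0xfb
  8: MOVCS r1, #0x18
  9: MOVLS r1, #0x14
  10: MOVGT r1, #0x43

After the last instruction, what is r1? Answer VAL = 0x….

VAL = 0x43

[0] flags=0011 → (cmp)
[1] flags=0011 CC?F → skip
[2] flags=0011 HI?T → r2=0xc0
[3] flags=0011 → (cmp)
[4] flags=0011 CS?T → r1=0xce
[5] flags=0011 VC?F → skip
[6] flags=0011 HI?T → r1=0xc8
[7] flags=0000 → (cmp)
[8] flags=0000 CS?F → skip
[9] flags=0000 LS?T → r1=0x14
[10] flags=0000 GT?T → r1=0x43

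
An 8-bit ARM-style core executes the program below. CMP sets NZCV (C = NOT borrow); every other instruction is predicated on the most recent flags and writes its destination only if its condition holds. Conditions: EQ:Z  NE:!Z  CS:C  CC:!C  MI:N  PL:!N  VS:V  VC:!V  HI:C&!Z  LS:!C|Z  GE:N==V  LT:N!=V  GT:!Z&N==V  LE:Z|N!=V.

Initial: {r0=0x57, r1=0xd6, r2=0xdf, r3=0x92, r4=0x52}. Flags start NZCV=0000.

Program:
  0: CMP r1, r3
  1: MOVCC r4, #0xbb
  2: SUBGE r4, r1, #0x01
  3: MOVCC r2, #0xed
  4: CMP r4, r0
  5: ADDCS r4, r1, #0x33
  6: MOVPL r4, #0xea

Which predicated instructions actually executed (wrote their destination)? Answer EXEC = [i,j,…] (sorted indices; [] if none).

0: ✓ CMP  NZCV=0010
1: · MOVCC
2: ✓ SUBGE  r4←0xd5
3: · MOVCC
4: ✓ CMP  NZCV=0011
5: ✓ ADDCS  r4←0x09
6: ✓ MOVPL  r4←0xea

EXEC = [2,5,6]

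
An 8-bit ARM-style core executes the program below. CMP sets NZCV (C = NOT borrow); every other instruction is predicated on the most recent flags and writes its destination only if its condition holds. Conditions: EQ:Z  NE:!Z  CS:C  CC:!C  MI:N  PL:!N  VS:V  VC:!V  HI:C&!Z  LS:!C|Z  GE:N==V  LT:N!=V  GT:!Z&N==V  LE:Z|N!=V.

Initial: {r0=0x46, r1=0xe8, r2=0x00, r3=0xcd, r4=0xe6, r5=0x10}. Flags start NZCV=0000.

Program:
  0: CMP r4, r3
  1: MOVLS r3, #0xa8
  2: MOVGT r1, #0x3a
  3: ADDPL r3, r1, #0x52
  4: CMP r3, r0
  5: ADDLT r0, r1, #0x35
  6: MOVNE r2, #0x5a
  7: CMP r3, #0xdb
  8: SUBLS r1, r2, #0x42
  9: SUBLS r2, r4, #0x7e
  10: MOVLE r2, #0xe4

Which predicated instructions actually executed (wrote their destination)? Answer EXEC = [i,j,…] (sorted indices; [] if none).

0: ✓ CMP  NZCV=0010
1: · MOVLS
2: ✓ MOVGT  r1←0x3a
3: ✓ ADDPL  r3←0x8c
4: ✓ CMP  NZCV=0011
5: ✓ ADDLT  r0←0x6f
6: ✓ MOVNE  r2←0x5a
7: ✓ CMP  NZCV=1000
8: ✓ SUBLS  r1←0x18
9: ✓ SUBLS  r2←0x68
10: ✓ MOVLE  r2←0xe4

EXEC = [2,3,5,6,8,9,10]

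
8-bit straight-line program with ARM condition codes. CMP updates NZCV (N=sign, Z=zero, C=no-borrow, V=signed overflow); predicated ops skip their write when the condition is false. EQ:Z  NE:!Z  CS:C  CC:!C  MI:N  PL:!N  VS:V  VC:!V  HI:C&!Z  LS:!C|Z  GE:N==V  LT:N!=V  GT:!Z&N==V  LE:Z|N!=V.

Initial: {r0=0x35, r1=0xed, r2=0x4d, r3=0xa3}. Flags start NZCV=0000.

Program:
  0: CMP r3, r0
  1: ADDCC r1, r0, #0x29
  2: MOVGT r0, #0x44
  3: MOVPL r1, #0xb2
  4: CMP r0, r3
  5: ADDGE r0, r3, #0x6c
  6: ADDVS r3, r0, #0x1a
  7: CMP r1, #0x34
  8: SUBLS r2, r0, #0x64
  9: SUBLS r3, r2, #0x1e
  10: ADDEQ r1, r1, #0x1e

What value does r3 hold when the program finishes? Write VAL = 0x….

VAL = 0x29

0: ✓ CMP  NZCV=0011
1: · ADDCC
2: · MOVGT
3: ✓ MOVPL  r1←0xb2
4: ✓ CMP  NZCV=1001
5: ✓ ADDGE  r0←0x0f
6: ✓ ADDVS  r3←0x29
7: ✓ CMP  NZCV=0011
8: · SUBLS
9: · SUBLS
10: · ADDEQ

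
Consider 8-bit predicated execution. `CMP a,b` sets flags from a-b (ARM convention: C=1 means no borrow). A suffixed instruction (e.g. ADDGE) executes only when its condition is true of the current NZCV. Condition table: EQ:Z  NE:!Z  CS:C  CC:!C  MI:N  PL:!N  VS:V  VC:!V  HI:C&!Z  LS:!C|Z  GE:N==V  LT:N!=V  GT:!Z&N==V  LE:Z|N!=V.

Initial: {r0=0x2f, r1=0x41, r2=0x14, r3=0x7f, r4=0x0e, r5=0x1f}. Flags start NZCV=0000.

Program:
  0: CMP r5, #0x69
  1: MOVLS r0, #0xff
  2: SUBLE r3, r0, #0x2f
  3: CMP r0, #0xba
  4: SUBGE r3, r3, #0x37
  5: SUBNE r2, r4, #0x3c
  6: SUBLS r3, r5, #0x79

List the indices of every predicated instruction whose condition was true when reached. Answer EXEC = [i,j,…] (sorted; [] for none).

[0] flags=1000 → (cmp)
[1] flags=1000 LS?T → r0=0xff
[2] flags=1000 LE?T → r3=0xd0
[3] flags=0010 → (cmp)
[4] flags=0010 GE?T → r3=0x99
[5] flags=0010 NE?T → r2=0xd2
[6] flags=0010 LS?F → skip

EXEC = [1,2,4,5]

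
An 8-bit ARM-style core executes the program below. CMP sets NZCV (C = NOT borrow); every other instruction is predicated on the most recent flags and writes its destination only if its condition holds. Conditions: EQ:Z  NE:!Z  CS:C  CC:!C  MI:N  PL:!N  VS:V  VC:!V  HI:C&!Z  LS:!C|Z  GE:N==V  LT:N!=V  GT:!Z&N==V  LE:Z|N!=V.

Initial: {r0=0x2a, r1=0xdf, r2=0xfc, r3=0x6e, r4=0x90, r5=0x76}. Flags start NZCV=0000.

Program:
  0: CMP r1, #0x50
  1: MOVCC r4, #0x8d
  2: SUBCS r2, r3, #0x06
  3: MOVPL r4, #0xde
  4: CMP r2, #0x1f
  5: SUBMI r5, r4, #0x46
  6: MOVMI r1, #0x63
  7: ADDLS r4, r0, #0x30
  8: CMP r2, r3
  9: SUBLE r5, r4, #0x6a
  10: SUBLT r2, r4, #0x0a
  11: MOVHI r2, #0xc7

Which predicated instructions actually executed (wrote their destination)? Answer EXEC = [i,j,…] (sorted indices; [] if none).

0: ✓ CMP  NZCV=1010
1: · MOVCC
2: ✓ SUBCS  r2←0x68
3: · MOVPL
4: ✓ CMP  NZCV=0010
5: · SUBMI
6: · MOVMI
7: · ADDLS
8: ✓ CMP  NZCV=1000
9: ✓ SUBLE  r5←0x26
10: ✓ SUBLT  r2←0x86
11: · MOVHI

EXEC = [2,9,10]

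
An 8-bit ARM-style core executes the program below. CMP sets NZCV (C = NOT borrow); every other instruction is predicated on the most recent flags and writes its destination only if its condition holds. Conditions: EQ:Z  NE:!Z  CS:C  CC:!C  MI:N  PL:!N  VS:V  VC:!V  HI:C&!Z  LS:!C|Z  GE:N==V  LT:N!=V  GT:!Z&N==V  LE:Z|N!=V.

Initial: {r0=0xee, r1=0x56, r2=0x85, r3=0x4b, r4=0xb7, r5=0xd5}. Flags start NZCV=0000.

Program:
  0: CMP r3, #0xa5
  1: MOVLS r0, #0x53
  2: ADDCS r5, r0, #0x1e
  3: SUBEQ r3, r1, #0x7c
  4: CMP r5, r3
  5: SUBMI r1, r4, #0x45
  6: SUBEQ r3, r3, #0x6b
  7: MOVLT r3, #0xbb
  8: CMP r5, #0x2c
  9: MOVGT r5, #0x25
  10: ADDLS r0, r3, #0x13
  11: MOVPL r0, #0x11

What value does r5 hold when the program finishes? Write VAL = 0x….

0: ✓ CMP  NZCV=1001
1: ✓ MOVLS  r0←0x53
2: · ADDCS
3: · SUBEQ
4: ✓ CMP  NZCV=1010
5: ✓ SUBMI  r1←0x72
6: · SUBEQ
7: ✓ MOVLT  r3←0xbb
8: ✓ CMP  NZCV=1010
9: · MOVGT
10: · ADDLS
11: · MOVPL

VAL = 0xd5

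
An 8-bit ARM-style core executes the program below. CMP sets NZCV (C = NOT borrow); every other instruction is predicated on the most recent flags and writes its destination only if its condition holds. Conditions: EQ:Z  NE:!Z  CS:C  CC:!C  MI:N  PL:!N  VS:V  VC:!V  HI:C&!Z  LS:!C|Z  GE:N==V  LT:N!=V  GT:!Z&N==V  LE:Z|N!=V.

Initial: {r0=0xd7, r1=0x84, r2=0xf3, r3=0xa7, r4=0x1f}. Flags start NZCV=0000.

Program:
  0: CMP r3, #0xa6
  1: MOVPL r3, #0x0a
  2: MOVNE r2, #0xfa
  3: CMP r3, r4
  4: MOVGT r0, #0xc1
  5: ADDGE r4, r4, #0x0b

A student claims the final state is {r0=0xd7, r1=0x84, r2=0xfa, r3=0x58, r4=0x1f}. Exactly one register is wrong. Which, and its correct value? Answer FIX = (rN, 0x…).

FIX = (r3, 0x0a)

0: ✓ CMP  NZCV=0010
1: ✓ MOVPL  r3←0x0a
2: ✓ MOVNE  r2←0xfa
3: ✓ CMP  NZCV=1000
4: · MOVGT
5: · ADDGE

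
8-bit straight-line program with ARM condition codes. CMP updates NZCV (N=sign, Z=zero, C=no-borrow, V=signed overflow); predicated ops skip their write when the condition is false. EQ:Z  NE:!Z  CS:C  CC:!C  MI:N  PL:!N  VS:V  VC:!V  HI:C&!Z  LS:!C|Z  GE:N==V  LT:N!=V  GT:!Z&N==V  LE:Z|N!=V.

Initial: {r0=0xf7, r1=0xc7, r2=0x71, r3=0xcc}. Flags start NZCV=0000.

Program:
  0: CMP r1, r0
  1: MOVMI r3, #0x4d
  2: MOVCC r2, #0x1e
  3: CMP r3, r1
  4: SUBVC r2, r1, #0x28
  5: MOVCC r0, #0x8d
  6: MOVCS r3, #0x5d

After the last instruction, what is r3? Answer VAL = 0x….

VAL = 0x4d

0: ✓ CMP  NZCV=1000
1: ✓ MOVMI  r3←0x4d
2: ✓ MOVCC  r2←0x1e
3: ✓ CMP  NZCV=1001
4: · SUBVC
5: ✓ MOVCC  r0←0x8d
6: · MOVCS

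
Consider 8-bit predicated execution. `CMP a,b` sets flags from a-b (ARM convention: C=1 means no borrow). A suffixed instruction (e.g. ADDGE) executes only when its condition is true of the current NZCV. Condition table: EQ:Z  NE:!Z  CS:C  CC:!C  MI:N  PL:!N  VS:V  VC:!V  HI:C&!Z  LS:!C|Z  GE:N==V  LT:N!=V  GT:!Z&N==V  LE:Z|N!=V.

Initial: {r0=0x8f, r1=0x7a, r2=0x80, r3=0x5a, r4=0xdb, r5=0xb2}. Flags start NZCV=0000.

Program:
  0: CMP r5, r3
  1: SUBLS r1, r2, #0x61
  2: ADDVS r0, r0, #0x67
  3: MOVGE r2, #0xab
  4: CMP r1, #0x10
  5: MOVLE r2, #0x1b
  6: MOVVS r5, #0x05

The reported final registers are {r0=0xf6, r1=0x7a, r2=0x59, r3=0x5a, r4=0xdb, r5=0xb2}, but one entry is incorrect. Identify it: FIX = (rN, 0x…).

FIX = (r2, 0x80)

0: ✓ CMP  NZCV=0011
1: · SUBLS
2: ✓ ADDVS  r0←0xf6
3: · MOVGE
4: ✓ CMP  NZCV=0010
5: · MOVLE
6: · MOVVS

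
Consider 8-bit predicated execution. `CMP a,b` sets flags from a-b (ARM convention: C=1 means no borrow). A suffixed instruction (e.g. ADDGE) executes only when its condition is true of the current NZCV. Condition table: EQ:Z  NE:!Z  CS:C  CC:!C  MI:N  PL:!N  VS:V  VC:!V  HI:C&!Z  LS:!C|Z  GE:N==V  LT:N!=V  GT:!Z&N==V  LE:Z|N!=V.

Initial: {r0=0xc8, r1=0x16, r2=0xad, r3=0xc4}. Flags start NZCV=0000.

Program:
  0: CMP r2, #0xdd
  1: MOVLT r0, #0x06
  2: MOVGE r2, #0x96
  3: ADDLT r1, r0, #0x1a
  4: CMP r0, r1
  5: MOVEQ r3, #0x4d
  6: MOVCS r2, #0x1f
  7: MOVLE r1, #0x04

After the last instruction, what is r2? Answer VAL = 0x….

0: ✓ CMP  NZCV=1000
1: ✓ MOVLT  r0←0x06
2: · MOVGE
3: ✓ ADDLT  r1←0x20
4: ✓ CMP  NZCV=1000
5: · MOVEQ
6: · MOVCS
7: ✓ MOVLE  r1←0x04

VAL = 0xad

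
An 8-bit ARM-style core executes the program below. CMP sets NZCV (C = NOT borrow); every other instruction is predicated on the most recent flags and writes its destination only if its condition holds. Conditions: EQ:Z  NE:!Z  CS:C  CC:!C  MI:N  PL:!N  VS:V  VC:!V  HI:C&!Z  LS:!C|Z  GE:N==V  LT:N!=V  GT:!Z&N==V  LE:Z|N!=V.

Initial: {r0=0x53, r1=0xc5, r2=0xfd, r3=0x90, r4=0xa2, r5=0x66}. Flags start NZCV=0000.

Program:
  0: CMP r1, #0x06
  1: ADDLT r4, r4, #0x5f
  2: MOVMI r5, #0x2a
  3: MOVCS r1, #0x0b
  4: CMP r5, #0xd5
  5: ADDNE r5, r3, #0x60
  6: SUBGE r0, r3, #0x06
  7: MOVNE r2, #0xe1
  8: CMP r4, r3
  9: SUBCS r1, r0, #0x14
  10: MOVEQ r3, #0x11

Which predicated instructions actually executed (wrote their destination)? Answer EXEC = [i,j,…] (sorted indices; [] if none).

EXEC = [1,2,3,5,6,7]

0: ✓ CMP  NZCV=1010
1: ✓ ADDLT  r4←0x01
2: ✓ MOVMI  r5←0x2a
3: ✓ MOVCS  r1←0x0b
4: ✓ CMP  NZCV=0000
5: ✓ ADDNE  r5←0xf0
6: ✓ SUBGE  r0←0x8a
7: ✓ MOVNE  r2←0xe1
8: ✓ CMP  NZCV=0000
9: · SUBCS
10: · MOVEQ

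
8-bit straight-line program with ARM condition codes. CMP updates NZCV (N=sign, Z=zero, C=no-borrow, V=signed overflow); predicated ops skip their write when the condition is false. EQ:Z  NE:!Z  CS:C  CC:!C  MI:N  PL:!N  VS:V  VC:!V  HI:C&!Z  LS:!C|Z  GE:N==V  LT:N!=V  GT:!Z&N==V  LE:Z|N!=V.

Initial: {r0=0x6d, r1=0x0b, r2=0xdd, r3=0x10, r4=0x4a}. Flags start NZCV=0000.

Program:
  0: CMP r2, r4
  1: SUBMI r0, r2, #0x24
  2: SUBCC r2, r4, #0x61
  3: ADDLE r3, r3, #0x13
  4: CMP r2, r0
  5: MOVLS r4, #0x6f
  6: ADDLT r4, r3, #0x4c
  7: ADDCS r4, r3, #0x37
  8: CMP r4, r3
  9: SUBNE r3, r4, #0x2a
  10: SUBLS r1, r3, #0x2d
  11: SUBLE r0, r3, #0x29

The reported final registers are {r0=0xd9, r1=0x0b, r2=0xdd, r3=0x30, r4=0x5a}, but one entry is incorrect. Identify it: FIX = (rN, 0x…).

FIX = (r0, 0xb9)

[0] flags=1010 → (cmp)
[1] flags=1010 MI?T → r0=0xb9
[2] flags=1010 CC?F → skip
[3] flags=1010 LE?T → r3=0x23
[4] flags=0010 → (cmp)
[5] flags=0010 LS?F → skip
[6] flags=0010 LT?F → skip
[7] flags=0010 CS?T → r4=0x5a
[8] flags=0010 → (cmp)
[9] flags=0010 NE?T → r3=0x30
[10] flags=0010 LS?F → skip
[11] flags=0010 LE?F → skip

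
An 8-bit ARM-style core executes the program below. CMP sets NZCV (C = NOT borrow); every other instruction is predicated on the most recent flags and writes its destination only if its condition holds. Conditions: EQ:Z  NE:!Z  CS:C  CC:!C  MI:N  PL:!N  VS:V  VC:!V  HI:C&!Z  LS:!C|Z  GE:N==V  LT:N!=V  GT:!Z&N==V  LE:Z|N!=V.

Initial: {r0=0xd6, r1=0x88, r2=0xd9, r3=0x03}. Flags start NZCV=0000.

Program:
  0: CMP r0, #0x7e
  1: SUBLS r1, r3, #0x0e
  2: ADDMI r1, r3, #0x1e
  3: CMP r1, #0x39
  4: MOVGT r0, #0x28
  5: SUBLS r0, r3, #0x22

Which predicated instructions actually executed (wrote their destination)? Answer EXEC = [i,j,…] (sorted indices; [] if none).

EXEC = []

[0] flags=0011 → (cmp)
[1] flags=0011 LS?F → skip
[2] flags=0011 MI?F → skip
[3] flags=0011 → (cmp)
[4] flags=0011 GT?F → skip
[5] flags=0011 LS?F → skip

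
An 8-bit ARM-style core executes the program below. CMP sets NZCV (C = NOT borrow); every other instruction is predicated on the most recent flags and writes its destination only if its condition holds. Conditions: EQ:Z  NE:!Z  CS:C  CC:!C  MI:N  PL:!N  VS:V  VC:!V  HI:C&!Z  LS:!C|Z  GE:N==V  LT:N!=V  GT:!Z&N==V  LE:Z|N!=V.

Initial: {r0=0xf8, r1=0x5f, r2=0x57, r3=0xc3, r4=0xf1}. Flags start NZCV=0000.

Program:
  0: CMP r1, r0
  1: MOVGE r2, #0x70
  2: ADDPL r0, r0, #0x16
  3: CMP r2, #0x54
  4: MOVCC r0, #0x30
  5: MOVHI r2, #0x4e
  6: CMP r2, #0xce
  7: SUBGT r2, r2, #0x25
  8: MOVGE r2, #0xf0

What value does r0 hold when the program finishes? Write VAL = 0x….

[0] flags=0000 → (cmp)
[1] flags=0000 GE?T → r2=0x70
[2] flags=0000 PL?T → r0=0x0e
[3] flags=0010 → (cmp)
[4] flags=0010 CC?F → skip
[5] flags=0010 HI?T → r2=0x4e
[6] flags=1001 → (cmp)
[7] flags=1001 GT?T → r2=0x29
[8] flags=1001 GE?T → r2=0xf0

VAL = 0x0e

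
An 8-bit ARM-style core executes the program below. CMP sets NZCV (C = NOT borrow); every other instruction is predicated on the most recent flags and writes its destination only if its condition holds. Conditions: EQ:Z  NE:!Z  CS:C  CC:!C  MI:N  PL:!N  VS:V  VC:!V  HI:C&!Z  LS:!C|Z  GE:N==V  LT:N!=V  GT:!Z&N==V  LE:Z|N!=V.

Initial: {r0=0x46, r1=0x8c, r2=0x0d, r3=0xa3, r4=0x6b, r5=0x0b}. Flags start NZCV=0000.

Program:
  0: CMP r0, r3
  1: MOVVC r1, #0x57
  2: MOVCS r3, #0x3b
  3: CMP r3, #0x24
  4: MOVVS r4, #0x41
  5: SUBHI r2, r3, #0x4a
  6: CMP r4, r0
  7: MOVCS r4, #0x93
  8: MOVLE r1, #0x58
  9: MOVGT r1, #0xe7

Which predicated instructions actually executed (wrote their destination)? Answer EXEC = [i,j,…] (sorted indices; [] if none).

EXEC = [4,5,8]

0: ✓ CMP  NZCV=1001
1: · MOVVC
2: · MOVCS
3: ✓ CMP  NZCV=0011
4: ✓ MOVVS  r4←0x41
5: ✓ SUBHI  r2←0x59
6: ✓ CMP  NZCV=1000
7: · MOVCS
8: ✓ MOVLE  r1←0x58
9: · MOVGT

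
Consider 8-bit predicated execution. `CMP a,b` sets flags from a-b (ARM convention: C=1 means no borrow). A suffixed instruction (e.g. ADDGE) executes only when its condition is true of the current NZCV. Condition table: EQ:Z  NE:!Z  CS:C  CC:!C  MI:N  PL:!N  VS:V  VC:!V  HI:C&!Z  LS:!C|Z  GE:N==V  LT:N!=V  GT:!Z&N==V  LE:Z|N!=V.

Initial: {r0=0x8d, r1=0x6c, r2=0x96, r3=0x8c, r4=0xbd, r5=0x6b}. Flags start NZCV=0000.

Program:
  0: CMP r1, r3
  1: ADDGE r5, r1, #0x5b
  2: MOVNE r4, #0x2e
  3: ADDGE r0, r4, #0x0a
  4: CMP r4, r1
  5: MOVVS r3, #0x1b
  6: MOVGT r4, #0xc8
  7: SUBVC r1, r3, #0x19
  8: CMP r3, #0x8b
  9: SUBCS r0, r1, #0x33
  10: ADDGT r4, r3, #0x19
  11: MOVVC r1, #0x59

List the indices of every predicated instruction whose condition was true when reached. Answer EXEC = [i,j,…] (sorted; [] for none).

EXEC = [1,2,3,7,9,10,11]

0: ✓ CMP  NZCV=1001
1: ✓ ADDGE  r5←0xc7
2: ✓ MOVNE  r4←0x2e
3: ✓ ADDGE  r0←0x38
4: ✓ CMP  NZCV=1000
5: · MOVVS
6: · MOVGT
7: ✓ SUBVC  r1←0x73
8: ✓ CMP  NZCV=0010
9: ✓ SUBCS  r0←0x40
10: ✓ ADDGT  r4←0xa5
11: ✓ MOVVC  r1←0x59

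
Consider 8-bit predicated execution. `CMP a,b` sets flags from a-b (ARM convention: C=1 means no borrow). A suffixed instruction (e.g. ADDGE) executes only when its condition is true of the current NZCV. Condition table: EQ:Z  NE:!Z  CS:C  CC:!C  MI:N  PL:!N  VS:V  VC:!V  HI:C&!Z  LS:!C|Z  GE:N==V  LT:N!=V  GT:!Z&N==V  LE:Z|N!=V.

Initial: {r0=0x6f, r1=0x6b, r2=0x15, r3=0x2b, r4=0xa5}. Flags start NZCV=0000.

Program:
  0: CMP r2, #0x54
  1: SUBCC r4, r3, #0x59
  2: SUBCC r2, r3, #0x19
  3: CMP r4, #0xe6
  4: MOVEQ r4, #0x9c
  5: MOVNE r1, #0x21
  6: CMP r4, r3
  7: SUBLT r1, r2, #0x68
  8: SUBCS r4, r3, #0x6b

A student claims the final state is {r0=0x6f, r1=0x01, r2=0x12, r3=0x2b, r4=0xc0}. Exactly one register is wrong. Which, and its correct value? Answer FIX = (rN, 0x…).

0: ✓ CMP  NZCV=1000
1: ✓ SUBCC  r4←0xd2
2: ✓ SUBCC  r2←0x12
3: ✓ CMP  NZCV=1000
4: · MOVEQ
5: ✓ MOVNE  r1←0x21
6: ✓ CMP  NZCV=1010
7: ✓ SUBLT  r1←0xaa
8: ✓ SUBCS  r4←0xc0

FIX = (r1, 0xaa)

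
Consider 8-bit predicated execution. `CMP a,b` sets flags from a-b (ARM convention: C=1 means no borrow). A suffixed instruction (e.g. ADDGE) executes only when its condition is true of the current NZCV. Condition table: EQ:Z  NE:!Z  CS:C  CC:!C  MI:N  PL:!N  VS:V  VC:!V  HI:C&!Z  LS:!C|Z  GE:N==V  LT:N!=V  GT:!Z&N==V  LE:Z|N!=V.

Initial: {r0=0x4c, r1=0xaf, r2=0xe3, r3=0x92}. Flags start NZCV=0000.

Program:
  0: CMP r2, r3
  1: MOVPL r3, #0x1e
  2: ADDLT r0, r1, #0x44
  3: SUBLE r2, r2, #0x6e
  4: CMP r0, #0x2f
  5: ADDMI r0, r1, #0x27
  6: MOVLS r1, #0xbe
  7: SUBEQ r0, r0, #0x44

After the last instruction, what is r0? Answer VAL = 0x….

0: ✓ CMP  NZCV=0010
1: ✓ MOVPL  r3←0x1e
2: · ADDLT
3: · SUBLE
4: ✓ CMP  NZCV=0010
5: · ADDMI
6: · MOVLS
7: · SUBEQ

VAL = 0x4c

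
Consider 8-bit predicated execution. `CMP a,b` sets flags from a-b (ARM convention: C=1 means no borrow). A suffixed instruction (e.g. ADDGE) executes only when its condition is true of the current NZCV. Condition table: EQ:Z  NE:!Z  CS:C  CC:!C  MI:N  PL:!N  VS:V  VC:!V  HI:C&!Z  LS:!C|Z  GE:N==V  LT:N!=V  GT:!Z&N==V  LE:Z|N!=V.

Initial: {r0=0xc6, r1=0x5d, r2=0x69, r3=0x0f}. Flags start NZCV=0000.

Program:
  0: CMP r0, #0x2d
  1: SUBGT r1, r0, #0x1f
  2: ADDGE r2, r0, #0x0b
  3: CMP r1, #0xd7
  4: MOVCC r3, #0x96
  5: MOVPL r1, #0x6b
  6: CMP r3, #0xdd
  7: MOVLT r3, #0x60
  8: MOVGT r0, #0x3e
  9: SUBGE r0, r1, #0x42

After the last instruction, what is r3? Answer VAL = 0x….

[0] flags=1010 → (cmp)
[1] flags=1010 GT?F → skip
[2] flags=1010 GE?F → skip
[3] flags=1001 → (cmp)
[4] flags=1001 CC?T → r3=0x96
[5] flags=1001 PL?F → skip
[6] flags=1000 → (cmp)
[7] flags=1000 LT?T → r3=0x60
[8] flags=1000 GT?F → skip
[9] flags=1000 GE?F → skip

VAL = 0x60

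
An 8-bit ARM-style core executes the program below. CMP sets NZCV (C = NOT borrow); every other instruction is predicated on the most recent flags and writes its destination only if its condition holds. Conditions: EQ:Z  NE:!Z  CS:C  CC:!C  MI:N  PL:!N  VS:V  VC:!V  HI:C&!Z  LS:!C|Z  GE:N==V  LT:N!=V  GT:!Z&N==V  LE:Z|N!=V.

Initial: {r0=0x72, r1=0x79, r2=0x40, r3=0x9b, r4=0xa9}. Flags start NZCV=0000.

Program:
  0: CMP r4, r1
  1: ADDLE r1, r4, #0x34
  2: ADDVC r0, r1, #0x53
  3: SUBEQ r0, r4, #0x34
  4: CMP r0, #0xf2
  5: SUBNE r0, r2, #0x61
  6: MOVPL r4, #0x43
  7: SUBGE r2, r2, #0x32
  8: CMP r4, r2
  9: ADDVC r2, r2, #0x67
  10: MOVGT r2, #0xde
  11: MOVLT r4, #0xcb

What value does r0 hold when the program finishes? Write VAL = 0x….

VAL = 0xdf

[0] flags=0011 → (cmp)
[1] flags=0011 LE?T → r1=0xdd
[2] flags=0011 VC?F → skip
[3] flags=0011 EQ?F → skip
[4] flags=1001 → (cmp)
[5] flags=1001 NE?T → r0=0xdf
[6] flags=1001 PL?F → skip
[7] flags=1001 GE?T → r2=0x0e
[8] flags=1010 → (cmp)
[9] flags=1010 VC?T → r2=0x75
[10] flags=1010 GT?F → skip
[11] flags=1010 LT?T → r4=0xcb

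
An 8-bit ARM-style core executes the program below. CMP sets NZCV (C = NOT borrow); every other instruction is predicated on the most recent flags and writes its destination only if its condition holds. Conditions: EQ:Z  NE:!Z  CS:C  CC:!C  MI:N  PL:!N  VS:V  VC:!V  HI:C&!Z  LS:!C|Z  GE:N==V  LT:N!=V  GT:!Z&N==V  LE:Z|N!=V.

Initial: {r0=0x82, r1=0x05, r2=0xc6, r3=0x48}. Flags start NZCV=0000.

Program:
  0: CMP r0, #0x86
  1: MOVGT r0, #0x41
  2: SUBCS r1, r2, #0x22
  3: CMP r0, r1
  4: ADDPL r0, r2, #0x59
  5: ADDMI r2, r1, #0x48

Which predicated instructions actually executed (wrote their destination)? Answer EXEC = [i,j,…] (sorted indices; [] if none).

0: ✓ CMP  NZCV=1000
1: · MOVGT
2: · SUBCS
3: ✓ CMP  NZCV=0011
4: ✓ ADDPL  r0←0x1f
5: · ADDMI

EXEC = [4]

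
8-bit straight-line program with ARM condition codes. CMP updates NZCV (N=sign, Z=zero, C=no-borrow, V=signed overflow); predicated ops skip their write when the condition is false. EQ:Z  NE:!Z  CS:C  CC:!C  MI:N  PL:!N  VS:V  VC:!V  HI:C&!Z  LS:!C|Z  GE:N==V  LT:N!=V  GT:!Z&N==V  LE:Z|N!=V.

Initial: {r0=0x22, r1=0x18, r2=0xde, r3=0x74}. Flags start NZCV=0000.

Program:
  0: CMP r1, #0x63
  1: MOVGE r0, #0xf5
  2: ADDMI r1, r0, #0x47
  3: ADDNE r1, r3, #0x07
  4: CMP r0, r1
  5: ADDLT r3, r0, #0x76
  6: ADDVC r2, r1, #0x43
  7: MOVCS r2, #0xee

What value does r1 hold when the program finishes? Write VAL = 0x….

VAL = 0x7b

[0] flags=1000 → (cmp)
[1] flags=1000 GE?F → skip
[2] flags=1000 MI?T → r1=0x69
[3] flags=1000 NE?T → r1=0x7b
[4] flags=1000 → (cmp)
[5] flags=1000 LT?T → r3=0x98
[6] flags=1000 VC?T → r2=0xbe
[7] flags=1000 CS?F → skip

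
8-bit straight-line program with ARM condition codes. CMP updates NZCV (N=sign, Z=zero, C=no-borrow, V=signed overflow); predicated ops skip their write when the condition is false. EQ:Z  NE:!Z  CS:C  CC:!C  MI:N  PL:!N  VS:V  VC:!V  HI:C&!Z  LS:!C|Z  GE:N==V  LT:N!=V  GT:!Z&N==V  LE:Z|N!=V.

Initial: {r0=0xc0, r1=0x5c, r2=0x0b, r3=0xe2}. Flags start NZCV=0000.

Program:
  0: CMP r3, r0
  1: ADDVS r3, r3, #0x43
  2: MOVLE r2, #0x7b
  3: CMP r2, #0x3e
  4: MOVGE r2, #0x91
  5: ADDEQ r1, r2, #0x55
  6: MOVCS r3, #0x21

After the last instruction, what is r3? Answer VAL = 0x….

0: ✓ CMP  NZCV=0010
1: · ADDVS
2: · MOVLE
3: ✓ CMP  NZCV=1000
4: · MOVGE
5: · ADDEQ
6: · MOVCS

VAL = 0xe2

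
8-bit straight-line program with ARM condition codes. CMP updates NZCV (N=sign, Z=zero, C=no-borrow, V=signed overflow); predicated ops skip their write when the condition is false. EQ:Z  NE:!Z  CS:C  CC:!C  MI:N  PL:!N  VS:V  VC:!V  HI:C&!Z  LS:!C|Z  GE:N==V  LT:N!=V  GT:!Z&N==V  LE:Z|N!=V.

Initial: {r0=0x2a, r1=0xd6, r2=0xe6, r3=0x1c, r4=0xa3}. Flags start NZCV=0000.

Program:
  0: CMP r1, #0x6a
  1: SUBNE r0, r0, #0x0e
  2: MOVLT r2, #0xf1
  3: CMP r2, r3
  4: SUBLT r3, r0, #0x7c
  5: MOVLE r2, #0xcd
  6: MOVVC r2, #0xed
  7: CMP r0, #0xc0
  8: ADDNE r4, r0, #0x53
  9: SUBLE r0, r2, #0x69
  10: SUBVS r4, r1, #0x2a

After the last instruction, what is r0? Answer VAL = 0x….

0: ✓ CMP  NZCV=0011
1: ✓ SUBNE  r0←0x1c
2: ✓ MOVLT  r2←0xf1
3: ✓ CMP  NZCV=1010
4: ✓ SUBLT  r3←0xa0
5: ✓ MOVLE  r2←0xcd
6: ✓ MOVVC  r2←0xed
7: ✓ CMP  NZCV=0000
8: ✓ ADDNE  r4←0x6f
9: · SUBLE
10: · SUBVS

VAL = 0x1c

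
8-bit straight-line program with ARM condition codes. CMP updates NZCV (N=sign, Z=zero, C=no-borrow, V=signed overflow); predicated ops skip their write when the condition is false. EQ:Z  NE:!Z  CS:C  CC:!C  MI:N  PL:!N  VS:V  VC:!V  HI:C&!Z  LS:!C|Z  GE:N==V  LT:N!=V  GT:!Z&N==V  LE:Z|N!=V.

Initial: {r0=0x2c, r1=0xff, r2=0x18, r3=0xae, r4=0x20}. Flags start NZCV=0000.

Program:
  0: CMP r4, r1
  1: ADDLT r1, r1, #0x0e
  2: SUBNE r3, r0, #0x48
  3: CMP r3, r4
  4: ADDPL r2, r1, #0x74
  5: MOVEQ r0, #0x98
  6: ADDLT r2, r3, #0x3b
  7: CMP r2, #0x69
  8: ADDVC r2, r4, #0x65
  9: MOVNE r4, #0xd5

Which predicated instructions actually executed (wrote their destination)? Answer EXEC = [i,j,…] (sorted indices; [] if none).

EXEC = [2,6,8,9]

[0] flags=0000 → (cmp)
[1] flags=0000 LT?F → skip
[2] flags=0000 NE?T → r3=0xe4
[3] flags=1010 → (cmp)
[4] flags=1010 PL?F → skip
[5] flags=1010 EQ?F → skip
[6] flags=1010 LT?T → r2=0x1f
[7] flags=1000 → (cmp)
[8] flags=1000 VC?T → r2=0x85
[9] flags=1000 NE?T → r4=0xd5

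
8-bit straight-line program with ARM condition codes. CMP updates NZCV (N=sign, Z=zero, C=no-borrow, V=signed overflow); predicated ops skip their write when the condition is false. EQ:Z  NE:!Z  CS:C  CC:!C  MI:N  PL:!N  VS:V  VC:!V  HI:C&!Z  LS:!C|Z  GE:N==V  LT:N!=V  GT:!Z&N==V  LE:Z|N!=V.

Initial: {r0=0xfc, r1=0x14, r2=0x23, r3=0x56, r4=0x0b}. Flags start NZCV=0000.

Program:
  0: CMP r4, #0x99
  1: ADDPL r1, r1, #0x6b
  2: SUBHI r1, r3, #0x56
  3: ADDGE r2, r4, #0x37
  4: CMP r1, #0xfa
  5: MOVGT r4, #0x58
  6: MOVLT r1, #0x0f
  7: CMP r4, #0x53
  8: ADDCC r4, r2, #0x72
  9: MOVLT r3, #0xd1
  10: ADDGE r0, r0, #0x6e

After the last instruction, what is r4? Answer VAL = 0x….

VAL = 0x58

0: ✓ CMP  NZCV=0000
1: ✓ ADDPL  r1←0x7f
2: · SUBHI
3: ✓ ADDGE  r2←0x42
4: ✓ CMP  NZCV=1001
5: ✓ MOVGT  r4←0x58
6: · MOVLT
7: ✓ CMP  NZCV=0010
8: · ADDCC
9: · MOVLT
10: ✓ ADDGE  r0←0x6a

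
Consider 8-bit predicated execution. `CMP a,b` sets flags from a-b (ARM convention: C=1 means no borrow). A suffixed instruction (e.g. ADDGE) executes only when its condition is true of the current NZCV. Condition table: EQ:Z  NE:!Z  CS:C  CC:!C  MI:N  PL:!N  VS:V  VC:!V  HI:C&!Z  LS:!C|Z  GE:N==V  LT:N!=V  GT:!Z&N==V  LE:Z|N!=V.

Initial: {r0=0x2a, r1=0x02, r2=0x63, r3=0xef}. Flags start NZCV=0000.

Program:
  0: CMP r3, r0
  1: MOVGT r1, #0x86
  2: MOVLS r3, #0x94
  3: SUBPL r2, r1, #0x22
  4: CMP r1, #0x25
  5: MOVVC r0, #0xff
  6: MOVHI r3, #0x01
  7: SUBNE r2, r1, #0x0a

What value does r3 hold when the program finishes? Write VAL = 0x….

0: ✓ CMP  NZCV=1010
1: · MOVGT
2: · MOVLS
3: · SUBPL
4: ✓ CMP  NZCV=1000
5: ✓ MOVVC  r0←0xff
6: · MOVHI
7: ✓ SUBNE  r2←0xf8

VAL = 0xef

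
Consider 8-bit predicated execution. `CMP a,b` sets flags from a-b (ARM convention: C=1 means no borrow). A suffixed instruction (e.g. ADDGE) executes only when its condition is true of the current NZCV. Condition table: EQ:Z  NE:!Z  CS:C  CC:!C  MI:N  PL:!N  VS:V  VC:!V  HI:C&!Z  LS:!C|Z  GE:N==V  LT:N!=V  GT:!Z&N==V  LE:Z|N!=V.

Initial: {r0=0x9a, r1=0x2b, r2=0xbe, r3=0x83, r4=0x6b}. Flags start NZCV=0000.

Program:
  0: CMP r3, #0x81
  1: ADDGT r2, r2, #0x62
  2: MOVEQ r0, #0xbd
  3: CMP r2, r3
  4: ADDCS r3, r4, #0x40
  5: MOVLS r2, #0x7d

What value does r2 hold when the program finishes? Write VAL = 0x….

0: ✓ CMP  NZCV=0010
1: ✓ ADDGT  r2←0x20
2: · MOVEQ
3: ✓ CMP  NZCV=1001
4: · ADDCS
5: ✓ MOVLS  r2←0x7d

VAL = 0x7d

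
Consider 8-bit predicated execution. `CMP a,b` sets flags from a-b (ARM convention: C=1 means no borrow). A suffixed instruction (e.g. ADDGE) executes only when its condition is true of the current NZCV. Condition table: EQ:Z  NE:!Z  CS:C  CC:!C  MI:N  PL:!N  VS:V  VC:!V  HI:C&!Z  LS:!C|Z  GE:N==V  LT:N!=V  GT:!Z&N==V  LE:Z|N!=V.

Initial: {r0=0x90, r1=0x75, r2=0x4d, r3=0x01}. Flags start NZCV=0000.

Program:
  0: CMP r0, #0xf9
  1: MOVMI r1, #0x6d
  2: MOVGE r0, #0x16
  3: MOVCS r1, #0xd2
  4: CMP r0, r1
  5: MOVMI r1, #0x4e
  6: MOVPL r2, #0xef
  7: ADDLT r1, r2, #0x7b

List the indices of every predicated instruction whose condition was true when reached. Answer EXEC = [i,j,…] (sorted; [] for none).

[0] flags=1000 → (cmp)
[1] flags=1000 MI?T → r1=0x6d
[2] flags=1000 GE?F → skip
[3] flags=1000 CS?F → skip
[4] flags=0011 → (cmp)
[5] flags=0011 MI?F → skip
[6] flags=0011 PL?T → r2=0xef
[7] flags=0011 LT?T → r1=0x6a

EXEC = [1,6,7]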